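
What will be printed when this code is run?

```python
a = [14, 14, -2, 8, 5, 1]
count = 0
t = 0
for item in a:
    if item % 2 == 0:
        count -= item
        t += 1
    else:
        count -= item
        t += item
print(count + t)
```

item=14: even, count = 0-14 = -14; t=1
item=14: even, count = (-14)-14 = -28; t=2
item=-2: even, count = (-28)-(-2) = -26; t=3
item=8: even, count = (-26)-8 = -34; t=4
item=5: not even, count = (-34)-5 = -39; t=9
item=1: not even, count = (-39)-1 = -40; t=10
count+t = (-40)+10 = -30

-30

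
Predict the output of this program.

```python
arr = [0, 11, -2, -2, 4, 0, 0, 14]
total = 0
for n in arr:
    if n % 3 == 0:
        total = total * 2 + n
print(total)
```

n=0: %3==0, total = 0*2+0 = 0
n=11: not %3==0
n=-2: not %3==0
n=-2: not %3==0
n=4: not %3==0
n=0: %3==0, total = 0*2+0 = 0
n=0: %3==0, total = 0*2+0 = 0
n=14: not %3==0

0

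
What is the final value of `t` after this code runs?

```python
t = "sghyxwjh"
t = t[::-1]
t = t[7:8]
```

's'

reverse → 'hjwxyhgs'
slice [7:8] → 's'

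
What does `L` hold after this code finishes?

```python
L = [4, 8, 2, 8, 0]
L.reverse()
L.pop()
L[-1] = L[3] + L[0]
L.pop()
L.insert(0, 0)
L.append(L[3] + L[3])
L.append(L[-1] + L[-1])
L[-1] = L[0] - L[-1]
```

reverse → [0, 8, 2, 8, 4]
pop() removes 4 → [0, 8, 2, 8]
L[-1] = L[3]+L[0] = 8+0 = 8 → [0, 8, 2, 8]
pop() removes 8 → [0, 8, 2]
insert 0 at 0 → [0, 0, 8, 2]
append L[3]+L[3] = 2+2 = 4 → [0, 0, 8, 2, 4]
append L[-1]+L[-1] = 4+4 = 8 → [0, 0, 8, 2, 4, 8]
L[-1] = L[0]-L[-1] = 0-8 = -8 → [0, 0, 8, 2, 4, -8]

[0, 0, 8, 2, 4, -8]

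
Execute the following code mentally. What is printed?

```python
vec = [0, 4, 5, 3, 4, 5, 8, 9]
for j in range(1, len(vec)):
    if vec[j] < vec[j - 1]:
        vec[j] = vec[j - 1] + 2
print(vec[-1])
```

15

j=1: 4>=0, unchanged → [0, 4, 5, 3, 4, 5, 8, 9]
j=2: 5>=4, unchanged → [0, 4, 5, 3, 4, 5, 8, 9]
j=3: 3<5, vec[3] = 5+2 = 7 → [0, 4, 5, 7, 4, 5, 8, 9]
j=4: 4<7, vec[4] = 7+2 = 9 → [0, 4, 5, 7, 9, 5, 8, 9]
j=5: 5<9, vec[5] = 9+2 = 11 → [0, 4, 5, 7, 9, 11, 8, 9]
j=6: 8<11, vec[6] = 11+2 = 13 → [0, 4, 5, 7, 9, 11, 13, 9]
j=7: 9<13, vec[7] = 13+2 = 15 → [0, 4, 5, 7, 9, 11, 13, 15]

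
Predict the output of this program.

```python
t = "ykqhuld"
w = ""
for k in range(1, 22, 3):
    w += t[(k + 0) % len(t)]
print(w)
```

k=1: add t[1]='k' → 'k'
k=4: add t[4]='u' → 'ku'
k=7: add t[0]='y' → 'kuy'
k=10: add t[3]='h' → 'kuyh'
k=13: add t[6]='d' → 'kuyhd'
k=16: add t[2]='q' → 'kuyhdq'
k=19: add t[5]='l' → 'kuyhdql'

kuyhdql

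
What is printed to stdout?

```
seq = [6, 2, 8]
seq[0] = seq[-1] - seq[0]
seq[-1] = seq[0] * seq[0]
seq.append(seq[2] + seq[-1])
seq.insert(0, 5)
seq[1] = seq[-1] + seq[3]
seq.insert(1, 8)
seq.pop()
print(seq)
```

[5, 8, 12, 2, 4]

seq[0] = seq[-1]-seq[0] = 8-6 = 2 → [2, 2, 8]
seq[-1] = seq[0]*seq[0] = 2*2 = 4 → [2, 2, 4]
append seq[2]+seq[-1] = 4+4 = 8 → [2, 2, 4, 8]
insert 5 at 0 → [5, 2, 2, 4, 8]
seq[1] = seq[-1]+seq[3] = 8+4 = 12 → [5, 12, 2, 4, 8]
insert 8 at 1 → [5, 8, 12, 2, 4, 8]
pop() removes 8 → [5, 8, 12, 2, 4]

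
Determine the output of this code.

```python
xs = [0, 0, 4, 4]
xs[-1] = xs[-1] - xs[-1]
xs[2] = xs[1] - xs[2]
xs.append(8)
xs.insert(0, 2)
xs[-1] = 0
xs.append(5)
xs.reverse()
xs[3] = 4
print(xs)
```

xs[-1] = xs[-1]-xs[-1] = 4-4 = 0 → [0, 0, 4, 0]
xs[2] = xs[1]-xs[2] = 0-4 = -4 → [0, 0, -4, 0]
append 8 → [0, 0, -4, 0, 8]
insert 2 at 0 → [2, 0, 0, -4, 0, 8]
xs[-1] = 0 → [2, 0, 0, -4, 0, 0]
append 5 → [2, 0, 0, -4, 0, 0, 5]
reverse → [5, 0, 0, -4, 0, 0, 2]
xs[3] = 4 → [5, 0, 0, 4, 0, 0, 2]

[5, 0, 0, 4, 0, 0, 2]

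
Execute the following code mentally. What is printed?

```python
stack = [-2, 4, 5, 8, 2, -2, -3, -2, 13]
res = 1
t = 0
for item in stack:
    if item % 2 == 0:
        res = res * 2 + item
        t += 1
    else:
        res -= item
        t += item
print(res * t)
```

903

item=-2: even, res = 1*2+(-2) = 0; t=1
item=4: even, res = 0*2+4 = 4; t=2
item=5: not even, res = 4-5 = -1; t=7
item=8: even, res = (-1)*2+8 = 6; t=8
item=2: even, res = 6*2+2 = 14; t=9
item=-2: even, res = 14*2+(-2) = 26; t=10
item=-3: not even, res = 26-(-3) = 29; t=7
item=-2: even, res = 29*2+(-2) = 56; t=8
item=13: not even, res = 56-13 = 43; t=21
res*t = 43*21 = 903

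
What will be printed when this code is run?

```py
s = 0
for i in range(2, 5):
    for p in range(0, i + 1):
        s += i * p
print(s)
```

64

i=2,p=0: s = 0+0 = 0
i=2,p=1: s = 0+2 = 2
i=2,p=2: s = 2+4 = 6
i=3,p=0: s = 6+0 = 6
i=3,p=1: s = 6+3 = 9
i=3,p=2: s = 9+6 = 15
i=3,p=3: s = 15+9 = 24
i=4,p=0: s = 24+0 = 24
i=4,p=1: s = 24+4 = 28
i=4,p=2: s = 28+8 = 36
i=4,p=3: s = 36+12 = 48
i=4,p=4: s = 48+16 = 64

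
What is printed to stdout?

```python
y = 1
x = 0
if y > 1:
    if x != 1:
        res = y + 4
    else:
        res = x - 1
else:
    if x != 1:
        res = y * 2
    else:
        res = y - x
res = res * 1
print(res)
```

y=1, x=0
y > 1 is False; x != 1 is True
→ res = y * 2 = 2
res = 2*1 = 2

2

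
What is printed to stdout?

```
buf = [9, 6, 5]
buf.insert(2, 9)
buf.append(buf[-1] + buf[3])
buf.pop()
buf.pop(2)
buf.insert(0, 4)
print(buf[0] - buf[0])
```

0

insert 9 at 2 → [9, 6, 9, 5]
append buf[-1]+buf[3] = 5+5 = 10 → [9, 6, 9, 5, 10]
pop() removes 10 → [9, 6, 9, 5]
pop(2) removes 9 → [9, 6, 5]
insert 4 at 0 → [4, 9, 6, 5]
buf[0]-buf[0] = 4-4 = 0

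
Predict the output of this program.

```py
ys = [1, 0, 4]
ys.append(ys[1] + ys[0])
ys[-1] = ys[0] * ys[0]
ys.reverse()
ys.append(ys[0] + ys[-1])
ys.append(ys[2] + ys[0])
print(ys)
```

append ys[1]+ys[0] = 0+1 = 1 → [1, 0, 4, 1]
ys[-1] = ys[0]*ys[0] = 1*1 = 1 → [1, 0, 4, 1]
reverse → [1, 4, 0, 1]
append ys[0]+ys[-1] = 1+1 = 2 → [1, 4, 0, 1, 2]
append ys[2]+ys[0] = 0+1 = 1 → [1, 4, 0, 1, 2, 1]

[1, 4, 0, 1, 2, 1]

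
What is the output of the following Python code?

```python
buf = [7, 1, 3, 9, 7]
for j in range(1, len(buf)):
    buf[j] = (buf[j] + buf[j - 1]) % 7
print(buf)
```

j=1: buf[1] = (1+7)%7 = 1 → [7, 1, 3, 9, 7]
j=2: buf[2] = (3+1)%7 = 4 → [7, 1, 4, 9, 7]
j=3: buf[3] = (9+4)%7 = 6 → [7, 1, 4, 6, 7]
j=4: buf[4] = (7+6)%7 = 6 → [7, 1, 4, 6, 6]

[7, 1, 4, 6, 6]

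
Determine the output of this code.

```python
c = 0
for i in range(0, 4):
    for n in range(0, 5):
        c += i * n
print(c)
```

60

i=0,n=0: c = 0+0 = 0
i=0,n=1: c = 0+0 = 0
i=0,n=2: c = 0+0 = 0
i=0,n=3: c = 0+0 = 0
i=0,n=4: c = 0+0 = 0
i=1,n=0: c = 0+0 = 0
i=1,n=1: c = 0+1 = 1
i=1,n=2: c = 1+2 = 3
i=1,n=3: c = 3+3 = 6
i=1,n=4: c = 6+4 = 10
i=2,n=0: c = 10+0 = 10
i=2,n=1: c = 10+2 = 12
i=2,n=2: c = 12+4 = 16
i=2,n=3: c = 16+6 = 22
i=2,n=4: c = 22+8 = 30
i=3,n=0: c = 30+0 = 30
i=3,n=1: c = 30+3 = 33
i=3,n=2: c = 33+6 = 39
i=3,n=3: c = 39+9 = 48
i=3,n=4: c = 48+12 = 60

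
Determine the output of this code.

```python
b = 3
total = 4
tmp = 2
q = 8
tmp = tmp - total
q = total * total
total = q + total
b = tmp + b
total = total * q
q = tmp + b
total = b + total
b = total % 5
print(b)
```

1

tmp = 2-4 = -2
q = 4*4 = 16
total = 16+4 = 20
b = (-2)+3 = 1
total = 20*16 = 320
q = (-2)+1 = -1
total = 1+320 = 321
b = 321%5 = 1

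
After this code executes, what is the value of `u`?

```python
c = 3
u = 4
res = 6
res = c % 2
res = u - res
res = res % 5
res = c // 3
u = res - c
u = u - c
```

res = 3%2 = 1
res = 4-1 = 3
res = 3%5 = 3
res = 3//3 = 1
u = 1-3 = -2
u = (-2)-3 = -5

-5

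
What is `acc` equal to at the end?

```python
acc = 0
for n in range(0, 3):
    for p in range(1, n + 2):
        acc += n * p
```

15

n=0,p=1: acc = 0+0 = 0
n=1,p=1: acc = 0+1 = 1
n=1,p=2: acc = 1+2 = 3
n=2,p=1: acc = 3+2 = 5
n=2,p=2: acc = 5+4 = 9
n=2,p=3: acc = 9+6 = 15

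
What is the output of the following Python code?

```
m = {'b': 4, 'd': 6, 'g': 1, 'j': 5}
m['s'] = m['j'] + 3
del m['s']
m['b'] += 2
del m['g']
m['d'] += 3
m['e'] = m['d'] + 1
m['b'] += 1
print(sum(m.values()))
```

m['s'] = m['j']+3 = 8 → {'b': 4, 'd': 6, 'g': 1, 'j': 5, 's': 8}
del 's' → {'b': 4, 'd': 6, 'g': 1, 'j': 5}
m['b'] = 4+2 = 6 → {'b': 6, 'd': 6, 'g': 1, 'j': 5}
del 'g' → {'b': 6, 'd': 6, 'j': 5}
m['d'] = 6+3 = 9 → {'b': 6, 'd': 9, 'j': 5}
m['e'] = m['d']+1 = 10 → {'b': 6, 'd': 9, 'j': 5, 'e': 10}
m['b'] = 6+1 = 7 → {'b': 7, 'd': 9, 'j': 5, 'e': 10}
sum of values = 31

31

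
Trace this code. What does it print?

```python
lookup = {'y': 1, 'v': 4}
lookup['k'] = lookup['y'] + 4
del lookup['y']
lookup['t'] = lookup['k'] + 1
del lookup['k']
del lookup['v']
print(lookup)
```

lookup['k'] = lookup['y']+4 = 5 → {'y': 1, 'v': 4, 'k': 5}
del 'y' → {'v': 4, 'k': 5}
lookup['t'] = lookup['k']+1 = 6 → {'v': 4, 'k': 5, 't': 6}
del 'k' → {'v': 4, 't': 6}
del 'v' → {'t': 6}

{'t': 6}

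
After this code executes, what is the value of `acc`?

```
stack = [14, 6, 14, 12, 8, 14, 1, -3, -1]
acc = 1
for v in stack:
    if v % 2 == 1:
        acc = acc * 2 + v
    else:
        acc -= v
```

-539

v=14: not odd, acc = 1-14 = -13
v=6: not odd, acc = (-13)-6 = -19
v=14: not odd, acc = (-19)-14 = -33
v=12: not odd, acc = (-33)-12 = -45
v=8: not odd, acc = (-45)-8 = -53
v=14: not odd, acc = (-53)-14 = -67
v=1: odd, acc = (-67)*2+1 = -133
v=-3: odd, acc = (-133)*2+(-3) = -269
v=-1: odd, acc = (-269)*2+(-1) = -539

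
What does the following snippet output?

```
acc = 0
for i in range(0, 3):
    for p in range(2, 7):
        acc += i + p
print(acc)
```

i=0,p=2: acc = 0+2 = 2
i=0,p=3: acc = 2+3 = 5
i=0,p=4: acc = 5+4 = 9
i=0,p=5: acc = 9+5 = 14
i=0,p=6: acc = 14+6 = 20
i=1,p=2: acc = 20+3 = 23
i=1,p=3: acc = 23+4 = 27
i=1,p=4: acc = 27+5 = 32
i=1,p=5: acc = 32+6 = 38
i=1,p=6: acc = 38+7 = 45
i=2,p=2: acc = 45+4 = 49
i=2,p=3: acc = 49+5 = 54
i=2,p=4: acc = 54+6 = 60
i=2,p=5: acc = 60+7 = 67
i=2,p=6: acc = 67+8 = 75

75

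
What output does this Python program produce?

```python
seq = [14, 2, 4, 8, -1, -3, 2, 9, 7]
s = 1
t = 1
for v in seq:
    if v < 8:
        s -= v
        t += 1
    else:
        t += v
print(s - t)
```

-48

v=14: not <8; t=15
v=2: <8, s = 1-2 = -1; t=16
v=4: <8, s = (-1)-4 = -5; t=17
v=8: not <8; t=25
v=-1: <8, s = (-5)-(-1) = -4; t=26
v=-3: <8, s = (-4)-(-3) = -1; t=27
v=2: <8, s = (-1)-2 = -3; t=28
v=9: not <8; t=37
v=7: <8, s = (-3)-7 = -10; t=38
s-t = (-10)-38 = -48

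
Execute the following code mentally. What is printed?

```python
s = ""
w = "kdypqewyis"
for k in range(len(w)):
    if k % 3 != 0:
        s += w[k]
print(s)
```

k=0: skip
k=1: add 'd' → 'd'
k=2: add 'y' → 'dy'
k=3: skip
k=4: add 'q' → 'dyq'
k=5: add 'e' → 'dyqe'
k=6: skip
k=7: add 'y' → 'dyqey'
k=8: add 'i' → 'dyqeyi'
k=9: skip

dyqeyi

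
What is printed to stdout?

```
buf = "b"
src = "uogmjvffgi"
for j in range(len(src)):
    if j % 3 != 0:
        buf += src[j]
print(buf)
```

bogjvfg

j=0: skip
j=1: add 'o' → 'bo'
j=2: add 'g' → 'bog'
j=3: skip
j=4: add 'j' → 'bogj'
j=5: add 'v' → 'bogjv'
j=6: skip
j=7: add 'f' → 'bogjvf'
j=8: add 'g' → 'bogjvfg'
j=9: skip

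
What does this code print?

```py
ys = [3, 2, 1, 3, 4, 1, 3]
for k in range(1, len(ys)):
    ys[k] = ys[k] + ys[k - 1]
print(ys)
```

[3, 5, 6, 9, 13, 14, 17]

k=1: ys[1] = 2+3 = 5 → [3, 5, 1, 3, 4, 1, 3]
k=2: ys[2] = 1+5 = 6 → [3, 5, 6, 3, 4, 1, 3]
k=3: ys[3] = 3+6 = 9 → [3, 5, 6, 9, 4, 1, 3]
k=4: ys[4] = 4+9 = 13 → [3, 5, 6, 9, 13, 1, 3]
k=5: ys[5] = 1+13 = 14 → [3, 5, 6, 9, 13, 14, 3]
k=6: ys[6] = 3+14 = 17 → [3, 5, 6, 9, 13, 14, 17]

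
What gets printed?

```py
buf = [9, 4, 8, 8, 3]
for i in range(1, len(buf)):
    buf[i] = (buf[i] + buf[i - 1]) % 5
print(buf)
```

i=1: buf[1] = (4+9)%5 = 3 → [9, 3, 8, 8, 3]
i=2: buf[2] = (8+3)%5 = 1 → [9, 3, 1, 8, 3]
i=3: buf[3] = (8+1)%5 = 4 → [9, 3, 1, 4, 3]
i=4: buf[4] = (3+4)%5 = 2 → [9, 3, 1, 4, 2]

[9, 3, 1, 4, 2]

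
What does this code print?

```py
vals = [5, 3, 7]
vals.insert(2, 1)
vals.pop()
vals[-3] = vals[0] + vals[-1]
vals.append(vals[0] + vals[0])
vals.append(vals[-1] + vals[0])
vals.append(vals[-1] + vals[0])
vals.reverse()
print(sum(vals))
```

insert 1 at 2 → [5, 3, 1, 7]
pop() removes 7 → [5, 3, 1]
vals[-3] = vals[0]+vals[-1] = 5+1 = 6 → [6, 3, 1]
append vals[0]+vals[0] = 6+6 = 12 → [6, 3, 1, 12]
append vals[-1]+vals[0] = 12+6 = 18 → [6, 3, 1, 12, 18]
append vals[-1]+vals[0] = 18+6 = 24 → [6, 3, 1, 12, 18, 24]
reverse → [24, 18, 12, 1, 3, 6]
sum = 64

64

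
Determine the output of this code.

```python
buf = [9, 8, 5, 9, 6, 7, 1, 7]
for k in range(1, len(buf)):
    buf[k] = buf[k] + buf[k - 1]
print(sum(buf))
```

k=1: buf[1] = 8+9 = 17 → [9, 17, 5, 9, 6, 7, 1, 7]
k=2: buf[2] = 5+17 = 22 → [9, 17, 22, 9, 6, 7, 1, 7]
k=3: buf[3] = 9+22 = 31 → [9, 17, 22, 31, 6, 7, 1, 7]
k=4: buf[4] = 6+31 = 37 → [9, 17, 22, 31, 37, 7, 1, 7]
k=5: buf[5] = 7+37 = 44 → [9, 17, 22, 31, 37, 44, 1, 7]
k=6: buf[6] = 1+44 = 45 → [9, 17, 22, 31, 37, 44, 45, 7]
k=7: buf[7] = 7+45 = 52 → [9, 17, 22, 31, 37, 44, 45, 52]
sum = 257

257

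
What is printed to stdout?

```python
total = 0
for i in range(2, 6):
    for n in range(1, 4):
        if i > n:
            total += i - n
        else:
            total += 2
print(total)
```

i=2,n=1: 2>1, total = 0+1 = 1
i=2,n=2: not 2>2, total = 1+2 = 3
i=2,n=3: not 2>3, total = 3+2 = 5
i=3,n=1: 3>1, total = 5+2 = 7
i=3,n=2: 3>2, total = 7+1 = 8
i=3,n=3: not 3>3, total = 8+2 = 10
i=4,n=1: 4>1, total = 10+3 = 13
i=4,n=2: 4>2, total = 13+2 = 15
i=4,n=3: 4>3, total = 15+1 = 16
i=5,n=1: 5>1, total = 16+4 = 20
i=5,n=2: 5>2, total = 20+3 = 23
i=5,n=3: 5>3, total = 23+2 = 25

25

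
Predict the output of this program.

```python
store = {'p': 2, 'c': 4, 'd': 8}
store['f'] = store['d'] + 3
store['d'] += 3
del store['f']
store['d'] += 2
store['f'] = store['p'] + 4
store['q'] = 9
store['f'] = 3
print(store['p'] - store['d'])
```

-11

store['f'] = store['d']+3 = 11 → {'p': 2, 'c': 4, 'd': 8, 'f': 11}
store['d'] = 8+3 = 11 → {'p': 2, 'c': 4, 'd': 11, 'f': 11}
del 'f' → {'p': 2, 'c': 4, 'd': 11}
store['d'] = 11+2 = 13 → {'p': 2, 'c': 4, 'd': 13}
store['f'] = store['p']+4 = 6 → {'p': 2, 'c': 4, 'd': 13, 'f': 6}
store['q'] = 9 → {'p': 2, 'c': 4, 'd': 13, 'f': 6, 'q': 9}
store['f'] = 3 → {'p': 2, 'c': 4, 'd': 13, 'f': 3, 'q': 9}
store['p']-store['d'] = 2-13 = -11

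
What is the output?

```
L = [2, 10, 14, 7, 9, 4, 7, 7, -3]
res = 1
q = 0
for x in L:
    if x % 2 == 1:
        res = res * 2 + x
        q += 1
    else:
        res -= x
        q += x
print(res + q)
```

-574

x=2: not odd, res = 1-2 = -1; q=2
x=10: not odd, res = (-1)-10 = -11; q=12
x=14: not odd, res = (-11)-14 = -25; q=26
x=7: odd, res = (-25)*2+7 = -43; q=27
x=9: odd, res = (-43)*2+9 = -77; q=28
x=4: not odd, res = (-77)-4 = -81; q=32
x=7: odd, res = (-81)*2+7 = -155; q=33
x=7: odd, res = (-155)*2+7 = -303; q=34
x=-3: odd, res = (-303)*2+(-3) = -609; q=35
res+q = (-609)+35 = -574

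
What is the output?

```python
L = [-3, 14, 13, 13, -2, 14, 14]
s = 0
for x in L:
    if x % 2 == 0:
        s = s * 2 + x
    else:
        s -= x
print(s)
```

x=-3: not even, s = 0-(-3) = 3
x=14: even, s = 3*2+14 = 20
x=13: not even, s = 20-13 = 7
x=13: not even, s = 7-13 = -6
x=-2: even, s = (-6)*2+(-2) = -14
x=14: even, s = (-14)*2+14 = -14
x=14: even, s = (-14)*2+14 = -14

-14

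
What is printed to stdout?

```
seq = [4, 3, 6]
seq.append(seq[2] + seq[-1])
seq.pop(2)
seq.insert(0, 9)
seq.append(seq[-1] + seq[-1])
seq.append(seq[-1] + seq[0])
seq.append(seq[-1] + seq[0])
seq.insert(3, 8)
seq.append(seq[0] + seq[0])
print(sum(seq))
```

append seq[2]+seq[-1] = 6+6 = 12 → [4, 3, 6, 12]
pop(2) removes 6 → [4, 3, 12]
insert 9 at 0 → [9, 4, 3, 12]
append seq[-1]+seq[-1] = 12+12 = 24 → [9, 4, 3, 12, 24]
append seq[-1]+seq[0] = 24+9 = 33 → [9, 4, 3, 12, 24, 33]
append seq[-1]+seq[0] = 33+9 = 42 → [9, 4, 3, 12, 24, 33, 42]
insert 8 at 3 → [9, 4, 3, 8, 12, 24, 33, 42]
append seq[0]+seq[0] = 9+9 = 18 → [9, 4, 3, 8, 12, 24, 33, 42, 18]
sum = 153

153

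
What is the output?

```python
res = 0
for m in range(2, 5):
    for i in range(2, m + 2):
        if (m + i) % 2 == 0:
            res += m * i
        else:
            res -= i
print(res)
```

m=2,i=2: even sum, res = 0+4 = 4
m=2,i=3: odd sum, res = 4-3 = 1
m=3,i=2: odd sum, res = 1-2 = -1
m=3,i=3: even sum, res = (-1)+9 = 8
m=3,i=4: odd sum, res = 8-4 = 4
m=4,i=2: even sum, res = 4+8 = 12
m=4,i=3: odd sum, res = 12-3 = 9
m=4,i=4: even sum, res = 9+16 = 25
m=4,i=5: odd sum, res = 25-5 = 20

20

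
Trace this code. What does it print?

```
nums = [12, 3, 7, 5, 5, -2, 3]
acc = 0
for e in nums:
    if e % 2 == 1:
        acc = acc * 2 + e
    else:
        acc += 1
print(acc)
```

e=12: not odd, acc = 0+1 = 1
e=3: odd, acc = 1*2+3 = 5
e=7: odd, acc = 5*2+7 = 17
e=5: odd, acc = 17*2+5 = 39
e=5: odd, acc = 39*2+5 = 83
e=-2: not odd, acc = 83+1 = 84
e=3: odd, acc = 84*2+3 = 171

171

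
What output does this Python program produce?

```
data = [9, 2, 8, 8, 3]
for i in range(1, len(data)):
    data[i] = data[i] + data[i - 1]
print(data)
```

i=1: data[1] = 2+9 = 11 → [9, 11, 8, 8, 3]
i=2: data[2] = 8+11 = 19 → [9, 11, 19, 8, 3]
i=3: data[3] = 8+19 = 27 → [9, 11, 19, 27, 3]
i=4: data[4] = 3+27 = 30 → [9, 11, 19, 27, 30]

[9, 11, 19, 27, 30]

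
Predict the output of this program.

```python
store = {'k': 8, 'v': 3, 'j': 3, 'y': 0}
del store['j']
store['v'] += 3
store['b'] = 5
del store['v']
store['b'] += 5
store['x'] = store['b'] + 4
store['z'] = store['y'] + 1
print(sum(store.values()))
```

del 'j' → {'k': 8, 'v': 3, 'y': 0}
store['v'] = 3+3 = 6 → {'k': 8, 'v': 6, 'y': 0}
store['b'] = 5 → {'k': 8, 'v': 6, 'y': 0, 'b': 5}
del 'v' → {'k': 8, 'y': 0, 'b': 5}
store['b'] = 5+5 = 10 → {'k': 8, 'y': 0, 'b': 10}
store['x'] = store['b']+4 = 14 → {'k': 8, 'y': 0, 'b': 10, 'x': 14}
store['z'] = store['y']+1 = 1 → {'k': 8, 'y': 0, 'b': 10, 'x': 14, 'z': 1}
sum of values = 33

33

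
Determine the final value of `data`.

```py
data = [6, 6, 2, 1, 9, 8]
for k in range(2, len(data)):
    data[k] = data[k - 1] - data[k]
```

k=2: data[2] = 6-2 = 4 → [6, 6, 4, 1, 9, 8]
k=3: data[3] = 4-1 = 3 → [6, 6, 4, 3, 9, 8]
k=4: data[4] = 3-9 = -6 → [6, 6, 4, 3, -6, 8]
k=5: data[5] = (-6)-8 = -14 → [6, 6, 4, 3, -6, -14]

[6, 6, 4, 3, -6, -14]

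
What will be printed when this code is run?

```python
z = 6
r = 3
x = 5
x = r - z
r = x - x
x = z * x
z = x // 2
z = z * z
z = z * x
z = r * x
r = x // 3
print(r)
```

x = 3-6 = -3
r = (-3)-(-3) = 0
x = 6*(-3) = -18
z = (-18)//2 = -9
z = (-9)*(-9) = 81
z = 81*(-18) = -1458
z = 0*(-18) = 0
r = (-18)//3 = -6

-6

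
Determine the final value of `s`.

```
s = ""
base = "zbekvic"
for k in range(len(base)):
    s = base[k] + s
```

'civkebz'

k=0: prepend 'z' → 'z'
k=1: prepend 'b' → 'bz'
k=2: prepend 'e' → 'ebz'
k=3: prepend 'k' → 'kebz'
k=4: prepend 'v' → 'vkebz'
k=5: prepend 'i' → 'ivkebz'
k=6: prepend 'c' → 'civkebz'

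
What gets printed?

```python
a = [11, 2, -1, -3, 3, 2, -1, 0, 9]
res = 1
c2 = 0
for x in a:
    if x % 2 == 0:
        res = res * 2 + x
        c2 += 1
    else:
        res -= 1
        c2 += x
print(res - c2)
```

x=11: not even, res = 1-1 = 0; c2=11
x=2: even, res = 0*2+2 = 2; c2=12
x=-1: not even, res = 2-1 = 1; c2=11
x=-3: not even, res = 1-1 = 0; c2=8
x=3: not even, res = 0-1 = -1; c2=11
x=2: even, res = (-1)*2+2 = 0; c2=12
x=-1: not even, res = 0-1 = -1; c2=11
x=0: even, res = (-1)*2+0 = -2; c2=12
x=9: not even, res = (-2)-1 = -3; c2=21
res-c2 = (-3)-21 = -24

-24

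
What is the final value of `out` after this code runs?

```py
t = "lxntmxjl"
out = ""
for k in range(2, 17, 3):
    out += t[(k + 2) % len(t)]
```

'mlnxl'

k=2: add t[4]='m' → 'm'
k=5: add t[7]='l' → 'ml'
k=8: add t[2]='n' → 'mln'
k=11: add t[5]='x' → 'mlnx'
k=14: add t[0]='l' → 'mlnxl'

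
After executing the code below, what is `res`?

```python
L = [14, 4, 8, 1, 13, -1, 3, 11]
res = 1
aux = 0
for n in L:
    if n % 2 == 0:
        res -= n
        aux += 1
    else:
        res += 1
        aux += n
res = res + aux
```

n=14: even, res = 1-14 = -13; aux=1
n=4: even, res = (-13)-4 = -17; aux=2
n=8: even, res = (-17)-8 = -25; aux=3
n=1: not even, res = (-25)+1 = -24; aux=4
n=13: not even, res = (-24)+1 = -23; aux=17
n=-1: not even, res = (-23)+1 = -22; aux=16
n=3: not even, res = (-22)+1 = -21; aux=19
n=11: not even, res = (-21)+1 = -20; aux=30
res+aux = (-20)+30 = 10

10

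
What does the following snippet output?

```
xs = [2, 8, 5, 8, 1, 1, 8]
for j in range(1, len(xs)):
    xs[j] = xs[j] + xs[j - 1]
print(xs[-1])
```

j=1: xs[1] = 8+2 = 10 → [2, 10, 5, 8, 1, 1, 8]
j=2: xs[2] = 5+10 = 15 → [2, 10, 15, 8, 1, 1, 8]
j=3: xs[3] = 8+15 = 23 → [2, 10, 15, 23, 1, 1, 8]
j=4: xs[4] = 1+23 = 24 → [2, 10, 15, 23, 24, 1, 8]
j=5: xs[5] = 1+24 = 25 → [2, 10, 15, 23, 24, 25, 8]
j=6: xs[6] = 8+25 = 33 → [2, 10, 15, 23, 24, 25, 33]

33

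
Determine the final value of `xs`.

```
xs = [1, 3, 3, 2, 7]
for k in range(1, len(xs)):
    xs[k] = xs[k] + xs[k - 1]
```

k=1: xs[1] = 3+1 = 4 → [1, 4, 3, 2, 7]
k=2: xs[2] = 3+4 = 7 → [1, 4, 7, 2, 7]
k=3: xs[3] = 2+7 = 9 → [1, 4, 7, 9, 7]
k=4: xs[4] = 7+9 = 16 → [1, 4, 7, 9, 16]

[1, 4, 7, 9, 16]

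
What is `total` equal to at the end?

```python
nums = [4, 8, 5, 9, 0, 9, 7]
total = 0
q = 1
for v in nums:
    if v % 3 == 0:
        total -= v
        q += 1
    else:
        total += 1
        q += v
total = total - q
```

v=4: not %3==0, total = 0+1 = 1; q=5
v=8: not %3==0, total = 1+1 = 2; q=13
v=5: not %3==0, total = 2+1 = 3; q=18
v=9: %3==0, total = 3-9 = -6; q=19
v=0: %3==0, total = (-6)-0 = -6; q=20
v=9: %3==0, total = (-6)-9 = -15; q=21
v=7: not %3==0, total = (-15)+1 = -14; q=28
total-q = (-14)-28 = -42

-42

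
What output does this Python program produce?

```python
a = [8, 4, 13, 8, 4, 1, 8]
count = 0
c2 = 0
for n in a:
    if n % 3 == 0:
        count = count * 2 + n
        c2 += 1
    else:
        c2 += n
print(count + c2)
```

n=8: not %3==0; c2=8
n=4: not %3==0; c2=12
n=13: not %3==0; c2=25
n=8: not %3==0; c2=33
n=4: not %3==0; c2=37
n=1: not %3==0; c2=38
n=8: not %3==0; c2=46
count+c2 = 0+46 = 46

46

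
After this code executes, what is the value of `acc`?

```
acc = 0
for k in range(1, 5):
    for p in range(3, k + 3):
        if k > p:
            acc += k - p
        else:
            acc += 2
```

19

k=1,p=3: not 1>3, acc = 0+2 = 2
k=2,p=3: not 2>3, acc = 2+2 = 4
k=2,p=4: not 2>4, acc = 4+2 = 6
k=3,p=3: not 3>3, acc = 6+2 = 8
k=3,p=4: not 3>4, acc = 8+2 = 10
k=3,p=5: not 3>5, acc = 10+2 = 12
k=4,p=3: 4>3, acc = 12+1 = 13
k=4,p=4: not 4>4, acc = 13+2 = 15
k=4,p=5: not 4>5, acc = 15+2 = 17
k=4,p=6: not 4>6, acc = 17+2 = 19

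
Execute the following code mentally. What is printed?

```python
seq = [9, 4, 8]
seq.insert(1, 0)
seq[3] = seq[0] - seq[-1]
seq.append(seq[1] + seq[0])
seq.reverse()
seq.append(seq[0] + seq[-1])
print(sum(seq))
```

insert 0 at 1 → [9, 0, 4, 8]
seq[3] = seq[0]-seq[-1] = 9-8 = 1 → [9, 0, 4, 1]
append seq[1]+seq[0] = 0+9 = 9 → [9, 0, 4, 1, 9]
reverse → [9, 1, 4, 0, 9]
append seq[0]+seq[-1] = 9+9 = 18 → [9, 1, 4, 0, 9, 18]
sum = 41

41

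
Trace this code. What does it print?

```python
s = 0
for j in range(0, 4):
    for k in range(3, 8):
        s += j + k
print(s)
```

130

j=0,k=3: s = 0+3 = 3
j=0,k=4: s = 3+4 = 7
j=0,k=5: s = 7+5 = 12
j=0,k=6: s = 12+6 = 18
j=0,k=7: s = 18+7 = 25
j=1,k=3: s = 25+4 = 29
j=1,k=4: s = 29+5 = 34
j=1,k=5: s = 34+6 = 40
j=1,k=6: s = 40+7 = 47
j=1,k=7: s = 47+8 = 55
j=2,k=3: s = 55+5 = 60
j=2,k=4: s = 60+6 = 66
j=2,k=5: s = 66+7 = 73
j=2,k=6: s = 73+8 = 81
j=2,k=7: s = 81+9 = 90
j=3,k=3: s = 90+6 = 96
j=3,k=4: s = 96+7 = 103
j=3,k=5: s = 103+8 = 111
j=3,k=6: s = 111+9 = 120
j=3,k=7: s = 120+10 = 130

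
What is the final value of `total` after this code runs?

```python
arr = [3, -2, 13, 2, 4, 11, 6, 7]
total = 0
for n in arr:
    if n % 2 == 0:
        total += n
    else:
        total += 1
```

14

n=3: not even, total = 0+1 = 1
n=-2: even, total = 1+(-2) = -1
n=13: not even, total = (-1)+1 = 0
n=2: even, total = 0+2 = 2
n=4: even, total = 2+4 = 6
n=11: not even, total = 6+1 = 7
n=6: even, total = 7+6 = 13
n=7: not even, total = 13+1 = 14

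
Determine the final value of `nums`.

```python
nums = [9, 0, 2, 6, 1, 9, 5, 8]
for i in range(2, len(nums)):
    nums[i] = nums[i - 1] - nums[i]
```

[9, 0, -2, -8, -9, -18, -23, -31]

i=2: nums[2] = 0-2 = -2 → [9, 0, -2, 6, 1, 9, 5, 8]
i=3: nums[3] = (-2)-6 = -8 → [9, 0, -2, -8, 1, 9, 5, 8]
i=4: nums[4] = (-8)-1 = -9 → [9, 0, -2, -8, -9, 9, 5, 8]
i=5: nums[5] = (-9)-9 = -18 → [9, 0, -2, -8, -9, -18, 5, 8]
i=6: nums[6] = (-18)-5 = -23 → [9, 0, -2, -8, -9, -18, -23, 8]
i=7: nums[7] = (-23)-8 = -31 → [9, 0, -2, -8, -9, -18, -23, -31]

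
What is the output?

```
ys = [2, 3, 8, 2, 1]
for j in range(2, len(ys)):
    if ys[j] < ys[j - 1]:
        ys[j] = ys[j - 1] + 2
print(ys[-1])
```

j=2: 8>=3, unchanged → [2, 3, 8, 2, 1]
j=3: 2<8, ys[3] = 8+2 = 10 → [2, 3, 8, 10, 1]
j=4: 1<10, ys[4] = 10+2 = 12 → [2, 3, 8, 10, 12]

12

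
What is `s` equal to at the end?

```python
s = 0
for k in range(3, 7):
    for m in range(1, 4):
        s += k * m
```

k=3,m=1: s = 0+3 = 3
k=3,m=2: s = 3+6 = 9
k=3,m=3: s = 9+9 = 18
k=4,m=1: s = 18+4 = 22
k=4,m=2: s = 22+8 = 30
k=4,m=3: s = 30+12 = 42
k=5,m=1: s = 42+5 = 47
k=5,m=2: s = 47+10 = 57
k=5,m=3: s = 57+15 = 72
k=6,m=1: s = 72+6 = 78
k=6,m=2: s = 78+12 = 90
k=6,m=3: s = 90+18 = 108

108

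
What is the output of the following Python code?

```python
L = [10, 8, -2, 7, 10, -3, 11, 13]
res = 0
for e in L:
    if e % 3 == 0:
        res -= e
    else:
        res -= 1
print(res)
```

-4

e=10: not %3==0, res = 0-1 = -1
e=8: not %3==0, res = (-1)-1 = -2
e=-2: not %3==0, res = (-2)-1 = -3
e=7: not %3==0, res = (-3)-1 = -4
e=10: not %3==0, res = (-4)-1 = -5
e=-3: %3==0, res = (-5)-(-3) = -2
e=11: not %3==0, res = (-2)-1 = -3
e=13: not %3==0, res = (-3)-1 = -4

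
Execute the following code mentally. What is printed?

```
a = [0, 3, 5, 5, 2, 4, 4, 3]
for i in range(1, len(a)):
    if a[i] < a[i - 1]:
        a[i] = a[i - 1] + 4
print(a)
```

i=1: 3>=0, unchanged → [0, 3, 5, 5, 2, 4, 4, 3]
i=2: 5>=3, unchanged → [0, 3, 5, 5, 2, 4, 4, 3]
i=3: 5>=5, unchanged → [0, 3, 5, 5, 2, 4, 4, 3]
i=4: 2<5, a[4] = 5+4 = 9 → [0, 3, 5, 5, 9, 4, 4, 3]
i=5: 4<9, a[5] = 9+4 = 13 → [0, 3, 5, 5, 9, 13, 4, 3]
i=6: 4<13, a[6] = 13+4 = 17 → [0, 3, 5, 5, 9, 13, 17, 3]
i=7: 3<17, a[7] = 17+4 = 21 → [0, 3, 5, 5, 9, 13, 17, 21]

[0, 3, 5, 5, 9, 13, 17, 21]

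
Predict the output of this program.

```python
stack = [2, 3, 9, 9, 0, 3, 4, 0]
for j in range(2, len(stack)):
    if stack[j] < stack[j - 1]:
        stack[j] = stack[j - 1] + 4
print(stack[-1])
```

j=2: 9>=3, unchanged → [2, 3, 9, 9, 0, 3, 4, 0]
j=3: 9>=9, unchanged → [2, 3, 9, 9, 0, 3, 4, 0]
j=4: 0<9, stack[4] = 9+4 = 13 → [2, 3, 9, 9, 13, 3, 4, 0]
j=5: 3<13, stack[5] = 13+4 = 17 → [2, 3, 9, 9, 13, 17, 4, 0]
j=6: 4<17, stack[6] = 17+4 = 21 → [2, 3, 9, 9, 13, 17, 21, 0]
j=7: 0<21, stack[7] = 21+4 = 25 → [2, 3, 9, 9, 13, 17, 21, 25]

25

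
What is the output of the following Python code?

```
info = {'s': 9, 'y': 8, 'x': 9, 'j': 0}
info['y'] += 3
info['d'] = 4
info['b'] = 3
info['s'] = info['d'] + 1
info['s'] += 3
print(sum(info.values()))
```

35

info['y'] = 8+3 = 11 → {'s': 9, 'y': 11, 'x': 9, 'j': 0}
info['d'] = 4 → {'s': 9, 'y': 11, 'x': 9, 'j': 0, 'd': 4}
info['b'] = 3 → {'s': 9, 'y': 11, 'x': 9, 'j': 0, 'd': 4, 'b': 3}
info['s'] = info['d']+1 = 5 → {'s': 5, 'y': 11, 'x': 9, 'j': 0, 'd': 4, 'b': 3}
info['s'] = 5+3 = 8 → {'s': 8, 'y': 11, 'x': 9, 'j': 0, 'd': 4, 'b': 3}
sum of values = 35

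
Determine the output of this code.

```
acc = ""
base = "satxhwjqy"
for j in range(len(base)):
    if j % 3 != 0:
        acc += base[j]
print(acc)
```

j=0: skip
j=1: add 'a' → 'a'
j=2: add 't' → 'at'
j=3: skip
j=4: add 'h' → 'ath'
j=5: add 'w' → 'athw'
j=6: skip
j=7: add 'q' → 'athwq'
j=8: add 'y' → 'athwqy'

athwqy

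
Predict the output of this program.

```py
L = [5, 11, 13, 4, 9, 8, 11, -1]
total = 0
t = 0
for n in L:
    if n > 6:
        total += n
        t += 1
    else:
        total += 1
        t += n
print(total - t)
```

42

n=5: not >6, total = 0+1 = 1; t=5
n=11: >6, total = 1+11 = 12; t=6
n=13: >6, total = 12+13 = 25; t=7
n=4: not >6, total = 25+1 = 26; t=11
n=9: >6, total = 26+9 = 35; t=12
n=8: >6, total = 35+8 = 43; t=13
n=11: >6, total = 43+11 = 54; t=14
n=-1: not >6, total = 54+1 = 55; t=13
total-t = 55-13 = 42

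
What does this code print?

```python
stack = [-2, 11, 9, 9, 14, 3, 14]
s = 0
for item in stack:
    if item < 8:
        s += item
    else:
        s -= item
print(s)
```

-56

item=-2: <8, s = 0+(-2) = -2
item=11: not <8, s = (-2)-11 = -13
item=9: not <8, s = (-13)-9 = -22
item=9: not <8, s = (-22)-9 = -31
item=14: not <8, s = (-31)-14 = -45
item=3: <8, s = (-45)+3 = -42
item=14: not <8, s = (-42)-14 = -56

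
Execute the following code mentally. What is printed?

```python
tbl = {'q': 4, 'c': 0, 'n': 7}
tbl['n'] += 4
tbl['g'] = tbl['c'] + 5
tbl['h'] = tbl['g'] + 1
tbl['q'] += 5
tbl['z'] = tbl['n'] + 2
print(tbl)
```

tbl['n'] = 7+4 = 11 → {'q': 4, 'c': 0, 'n': 11}
tbl['g'] = tbl['c']+5 = 5 → {'q': 4, 'c': 0, 'n': 11, 'g': 5}
tbl['h'] = tbl['g']+1 = 6 → {'q': 4, 'c': 0, 'n': 11, 'g': 5, 'h': 6}
tbl['q'] = 4+5 = 9 → {'q': 9, 'c': 0, 'n': 11, 'g': 5, 'h': 6}
tbl['z'] = tbl['n']+2 = 13 → {'q': 9, 'c': 0, 'n': 11, 'g': 5, 'h': 6, 'z': 13}

{'q': 9, 'c': 0, 'n': 11, 'g': 5, 'h': 6, 'z': 13}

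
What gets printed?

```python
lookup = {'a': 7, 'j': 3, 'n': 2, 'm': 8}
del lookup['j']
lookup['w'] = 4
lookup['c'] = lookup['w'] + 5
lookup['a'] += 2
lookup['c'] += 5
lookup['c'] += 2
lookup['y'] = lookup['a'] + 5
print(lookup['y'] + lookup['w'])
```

del 'j' → {'a': 7, 'n': 2, 'm': 8}
lookup['w'] = 4 → {'a': 7, 'n': 2, 'm': 8, 'w': 4}
lookup['c'] = lookup['w']+5 = 9 → {'a': 7, 'n': 2, 'm': 8, 'w': 4, 'c': 9}
lookup['a'] = 7+2 = 9 → {'a': 9, 'n': 2, 'm': 8, 'w': 4, 'c': 9}
lookup['c'] = 9+5 = 14 → {'a': 9, 'n': 2, 'm': 8, 'w': 4, 'c': 14}
lookup['c'] = 14+2 = 16 → {'a': 9, 'n': 2, 'm': 8, 'w': 4, 'c': 16}
lookup['y'] = lookup['a']+5 = 14 → {'a': 9, 'n': 2, 'm': 8, 'w': 4, 'c': 16, 'y': 14}
lookup['y']+lookup['w'] = 14+4 = 18

18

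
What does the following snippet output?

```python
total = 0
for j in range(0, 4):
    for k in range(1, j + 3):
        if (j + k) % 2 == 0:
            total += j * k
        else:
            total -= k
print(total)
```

30

j=0,k=1: odd sum, total = 0-1 = -1
j=0,k=2: even sum, total = (-1)+0 = -1
j=1,k=1: even sum, total = (-1)+1 = 0
j=1,k=2: odd sum, total = 0-2 = -2
j=1,k=3: even sum, total = (-2)+3 = 1
j=2,k=1: odd sum, total = 1-1 = 0
j=2,k=2: even sum, total = 0+4 = 4
j=2,k=3: odd sum, total = 4-3 = 1
j=2,k=4: even sum, total = 1+8 = 9
j=3,k=1: even sum, total = 9+3 = 12
j=3,k=2: odd sum, total = 12-2 = 10
j=3,k=3: even sum, total = 10+9 = 19
j=3,k=4: odd sum, total = 19-4 = 15
j=3,k=5: even sum, total = 15+15 = 30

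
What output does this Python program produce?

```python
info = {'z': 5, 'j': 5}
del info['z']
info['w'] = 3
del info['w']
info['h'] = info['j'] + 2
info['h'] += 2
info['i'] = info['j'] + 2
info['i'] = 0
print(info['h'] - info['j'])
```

del 'z' → {'j': 5}
info['w'] = 3 → {'j': 5, 'w': 3}
del 'w' → {'j': 5}
info['h'] = info['j']+2 = 7 → {'j': 5, 'h': 7}
info['h'] = 7+2 = 9 → {'j': 5, 'h': 9}
info['i'] = info['j']+2 = 7 → {'j': 5, 'h': 9, 'i': 7}
info['i'] = 0 → {'j': 5, 'h': 9, 'i': 0}
info['h']-info['j'] = 9-5 = 4

4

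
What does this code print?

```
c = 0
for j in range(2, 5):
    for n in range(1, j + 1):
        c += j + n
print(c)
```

48

j=2,n=1: c = 0+3 = 3
j=2,n=2: c = 3+4 = 7
j=3,n=1: c = 7+4 = 11
j=3,n=2: c = 11+5 = 16
j=3,n=3: c = 16+6 = 22
j=4,n=1: c = 22+5 = 27
j=4,n=2: c = 27+6 = 33
j=4,n=3: c = 33+7 = 40
j=4,n=4: c = 40+8 = 48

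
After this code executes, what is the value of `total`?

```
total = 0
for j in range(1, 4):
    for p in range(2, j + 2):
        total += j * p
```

39

j=1,p=2: total = 0+2 = 2
j=2,p=2: total = 2+4 = 6
j=2,p=3: total = 6+6 = 12
j=3,p=2: total = 12+6 = 18
j=3,p=3: total = 18+9 = 27
j=3,p=4: total = 27+12 = 39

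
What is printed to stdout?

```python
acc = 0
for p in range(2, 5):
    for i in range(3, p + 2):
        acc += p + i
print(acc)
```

42

p=2,i=3: acc = 0+5 = 5
p=3,i=3: acc = 5+6 = 11
p=3,i=4: acc = 11+7 = 18
p=4,i=3: acc = 18+7 = 25
p=4,i=4: acc = 25+8 = 33
p=4,i=5: acc = 33+9 = 42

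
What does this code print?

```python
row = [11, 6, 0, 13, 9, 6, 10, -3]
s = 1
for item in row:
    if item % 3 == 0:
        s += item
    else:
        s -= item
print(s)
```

item=11: not %3==0, s = 1-11 = -10
item=6: %3==0, s = (-10)+6 = -4
item=0: %3==0, s = (-4)+0 = -4
item=13: not %3==0, s = (-4)-13 = -17
item=9: %3==0, s = (-17)+9 = -8
item=6: %3==0, s = (-8)+6 = -2
item=10: not %3==0, s = (-2)-10 = -12
item=-3: %3==0, s = (-12)+(-3) = -15

-15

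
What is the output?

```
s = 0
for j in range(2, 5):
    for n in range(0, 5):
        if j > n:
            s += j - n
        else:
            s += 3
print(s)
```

37

j=2,n=0: 2>0, s = 0+2 = 2
j=2,n=1: 2>1, s = 2+1 = 3
j=2,n=2: not 2>2, s = 3+3 = 6
j=2,n=3: not 2>3, s = 6+3 = 9
j=2,n=4: not 2>4, s = 9+3 = 12
j=3,n=0: 3>0, s = 12+3 = 15
j=3,n=1: 3>1, s = 15+2 = 17
j=3,n=2: 3>2, s = 17+1 = 18
j=3,n=3: not 3>3, s = 18+3 = 21
j=3,n=4: not 3>4, s = 21+3 = 24
j=4,n=0: 4>0, s = 24+4 = 28
j=4,n=1: 4>1, s = 28+3 = 31
j=4,n=2: 4>2, s = 31+2 = 33
j=4,n=3: 4>3, s = 33+1 = 34
j=4,n=4: not 4>4, s = 34+3 = 37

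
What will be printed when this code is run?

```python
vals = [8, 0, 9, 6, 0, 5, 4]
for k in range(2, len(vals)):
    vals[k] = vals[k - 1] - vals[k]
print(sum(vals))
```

k=2: vals[2] = 0-9 = -9 → [8, 0, -9, 6, 0, 5, 4]
k=3: vals[3] = (-9)-6 = -15 → [8, 0, -9, -15, 0, 5, 4]
k=4: vals[4] = (-15)-0 = -15 → [8, 0, -9, -15, -15, 5, 4]
k=5: vals[5] = (-15)-5 = -20 → [8, 0, -9, -15, -15, -20, 4]
k=6: vals[6] = (-20)-4 = -24 → [8, 0, -9, -15, -15, -20, -24]
sum = -75

-75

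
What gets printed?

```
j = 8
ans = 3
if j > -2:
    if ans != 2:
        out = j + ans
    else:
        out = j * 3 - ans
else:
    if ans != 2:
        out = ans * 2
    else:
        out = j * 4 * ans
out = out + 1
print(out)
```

12

j=8, ans=3
j > -2 is True; ans != 2 is True
→ out = j + ans = 11
out = 11+1 = 12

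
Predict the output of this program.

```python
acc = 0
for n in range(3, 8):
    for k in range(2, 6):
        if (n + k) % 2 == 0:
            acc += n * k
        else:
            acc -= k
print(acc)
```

146

n=3,k=2: odd sum, acc = 0-2 = -2
n=3,k=3: even sum, acc = (-2)+9 = 7
n=3,k=4: odd sum, acc = 7-4 = 3
n=3,k=5: even sum, acc = 3+15 = 18
n=4,k=2: even sum, acc = 18+8 = 26
n=4,k=3: odd sum, acc = 26-3 = 23
n=4,k=4: even sum, acc = 23+16 = 39
n=4,k=5: odd sum, acc = 39-5 = 34
n=5,k=2: odd sum, acc = 34-2 = 32
n=5,k=3: even sum, acc = 32+15 = 47
n=5,k=4: odd sum, acc = 47-4 = 43
n=5,k=5: even sum, acc = 43+25 = 68
n=6,k=2: even sum, acc = 68+12 = 80
n=6,k=3: odd sum, acc = 80-3 = 77
n=6,k=4: even sum, acc = 77+24 = 101
n=6,k=5: odd sum, acc = 101-5 = 96
n=7,k=2: odd sum, acc = 96-2 = 94
n=7,k=3: even sum, acc = 94+21 = 115
n=7,k=4: odd sum, acc = 115-4 = 111
n=7,k=5: even sum, acc = 111+35 = 146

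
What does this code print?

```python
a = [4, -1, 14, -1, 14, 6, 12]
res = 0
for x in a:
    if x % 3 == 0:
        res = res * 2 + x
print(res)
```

24

x=4: not %3==0
x=-1: not %3==0
x=14: not %3==0
x=-1: not %3==0
x=14: not %3==0
x=6: %3==0, res = 0*2+6 = 6
x=12: %3==0, res = 6*2+12 = 24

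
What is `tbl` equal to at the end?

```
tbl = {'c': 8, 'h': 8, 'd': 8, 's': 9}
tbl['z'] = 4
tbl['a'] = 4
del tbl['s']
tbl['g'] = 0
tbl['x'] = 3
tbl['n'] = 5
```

{'c': 8, 'h': 8, 'd': 8, 'z': 4, 'a': 4, 'g': 0, 'x': 3, 'n': 5}

tbl['z'] = 4 → {'c': 8, 'h': 8, 'd': 8, 's': 9, 'z': 4}
tbl['a'] = 4 → {'c': 8, 'h': 8, 'd': 8, 's': 9, 'z': 4, 'a': 4}
del 's' → {'c': 8, 'h': 8, 'd': 8, 'z': 4, 'a': 4}
tbl['g'] = 0 → {'c': 8, 'h': 8, 'd': 8, 'z': 4, 'a': 4, 'g': 0}
tbl['x'] = 3 → {'c': 8, 'h': 8, 'd': 8, 'z': 4, 'a': 4, 'g': 0, 'x': 3}
tbl['n'] = 5 → {'c': 8, 'h': 8, 'd': 8, 'z': 4, 'a': 4, 'g': 0, 'x': 3, 'n': 5}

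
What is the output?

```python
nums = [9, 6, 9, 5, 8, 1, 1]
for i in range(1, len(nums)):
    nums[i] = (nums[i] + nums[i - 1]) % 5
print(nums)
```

[9, 0, 4, 4, 2, 3, 4]

i=1: nums[1] = (6+9)%5 = 0 → [9, 0, 9, 5, 8, 1, 1]
i=2: nums[2] = (9+0)%5 = 4 → [9, 0, 4, 5, 8, 1, 1]
i=3: nums[3] = (5+4)%5 = 4 → [9, 0, 4, 4, 8, 1, 1]
i=4: nums[4] = (8+4)%5 = 2 → [9, 0, 4, 4, 2, 1, 1]
i=5: nums[5] = (1+2)%5 = 3 → [9, 0, 4, 4, 2, 3, 1]
i=6: nums[6] = (1+3)%5 = 4 → [9, 0, 4, 4, 2, 3, 4]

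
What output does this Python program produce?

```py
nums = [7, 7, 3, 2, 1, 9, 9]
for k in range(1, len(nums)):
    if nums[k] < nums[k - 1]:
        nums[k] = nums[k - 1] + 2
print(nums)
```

k=1: 7>=7, unchanged → [7, 7, 3, 2, 1, 9, 9]
k=2: 3<7, nums[2] = 7+2 = 9 → [7, 7, 9, 2, 1, 9, 9]
k=3: 2<9, nums[3] = 9+2 = 11 → [7, 7, 9, 11, 1, 9, 9]
k=4: 1<11, nums[4] = 11+2 = 13 → [7, 7, 9, 11, 13, 9, 9]
k=5: 9<13, nums[5] = 13+2 = 15 → [7, 7, 9, 11, 13, 15, 9]
k=6: 9<15, nums[6] = 15+2 = 17 → [7, 7, 9, 11, 13, 15, 17]

[7, 7, 9, 11, 13, 15, 17]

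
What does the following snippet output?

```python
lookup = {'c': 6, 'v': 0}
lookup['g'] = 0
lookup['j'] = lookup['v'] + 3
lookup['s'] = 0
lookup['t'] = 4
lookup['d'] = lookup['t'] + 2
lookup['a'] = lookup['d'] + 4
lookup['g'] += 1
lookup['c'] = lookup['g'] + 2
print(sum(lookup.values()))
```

27

lookup['g'] = 0 → {'c': 6, 'v': 0, 'g': 0}
lookup['j'] = lookup['v']+3 = 3 → {'c': 6, 'v': 0, 'g': 0, 'j': 3}
lookup['s'] = 0 → {'c': 6, 'v': 0, 'g': 0, 'j': 3, 's': 0}
lookup['t'] = 4 → {'c': 6, 'v': 0, 'g': 0, 'j': 3, 's': 0, 't': 4}
lookup['d'] = lookup['t']+2 = 6 → {'c': 6, 'v': 0, 'g': 0, 'j': 3, 's': 0, 't': 4, 'd': 6}
lookup['a'] = lookup['d']+4 = 10 → {'c': 6, 'v': 0, 'g': 0, 'j': 3, 's': 0, 't': 4, 'd': 6, 'a': 10}
lookup['g'] = 0+1 = 1 → {'c': 6, 'v': 0, 'g': 1, 'j': 3, 's': 0, 't': 4, 'd': 6, 'a': 10}
lookup['c'] = lookup['g']+2 = 3 → {'c': 3, 'v': 0, 'g': 1, 'j': 3, 's': 0, 't': 4, 'd': 6, 'a': 10}
sum of values = 27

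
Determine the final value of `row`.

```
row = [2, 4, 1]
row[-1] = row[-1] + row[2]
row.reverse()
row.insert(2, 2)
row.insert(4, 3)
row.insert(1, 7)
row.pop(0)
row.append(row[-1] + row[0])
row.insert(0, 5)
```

[5, 7, 4, 2, 2, 3, 10]

row[-1] = row[-1]+row[2] = 1+1 = 2 → [2, 4, 2]
reverse → [2, 4, 2]
insert 2 at 2 → [2, 4, 2, 2]
insert 3 at 4 → [2, 4, 2, 2, 3]
insert 7 at 1 → [2, 7, 4, 2, 2, 3]
pop(0) removes 2 → [7, 4, 2, 2, 3]
append row[-1]+row[0] = 3+7 = 10 → [7, 4, 2, 2, 3, 10]
insert 5 at 0 → [5, 7, 4, 2, 2, 3, 10]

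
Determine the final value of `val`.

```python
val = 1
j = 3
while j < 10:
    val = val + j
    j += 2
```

j=3: val = 1+3 = 4
j=5: val = 4+5 = 9
j=7: val = 9+7 = 16
j=9: val = 16+9 = 25

25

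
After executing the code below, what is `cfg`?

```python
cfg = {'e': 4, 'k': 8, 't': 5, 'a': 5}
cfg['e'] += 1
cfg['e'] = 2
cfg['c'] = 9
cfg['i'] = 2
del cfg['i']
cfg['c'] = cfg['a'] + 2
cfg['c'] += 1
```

cfg['e'] = 4+1 = 5 → {'e': 5, 'k': 8, 't': 5, 'a': 5}
cfg['e'] = 2 → {'e': 2, 'k': 8, 't': 5, 'a': 5}
cfg['c'] = 9 → {'e': 2, 'k': 8, 't': 5, 'a': 5, 'c': 9}
cfg['i'] = 2 → {'e': 2, 'k': 8, 't': 5, 'a': 5, 'c': 9, 'i': 2}
del 'i' → {'e': 2, 'k': 8, 't': 5, 'a': 5, 'c': 9}
cfg['c'] = cfg['a']+2 = 7 → {'e': 2, 'k': 8, 't': 5, 'a': 5, 'c': 7}
cfg['c'] = 7+1 = 8 → {'e': 2, 'k': 8, 't': 5, 'a': 5, 'c': 8}

{'e': 2, 'k': 8, 't': 5, 'a': 5, 'c': 8}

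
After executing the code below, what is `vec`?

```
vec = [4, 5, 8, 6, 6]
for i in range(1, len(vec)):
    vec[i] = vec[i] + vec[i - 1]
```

i=1: vec[1] = 5+4 = 9 → [4, 9, 8, 6, 6]
i=2: vec[2] = 8+9 = 17 → [4, 9, 17, 6, 6]
i=3: vec[3] = 6+17 = 23 → [4, 9, 17, 23, 6]
i=4: vec[4] = 6+23 = 29 → [4, 9, 17, 23, 29]

[4, 9, 17, 23, 29]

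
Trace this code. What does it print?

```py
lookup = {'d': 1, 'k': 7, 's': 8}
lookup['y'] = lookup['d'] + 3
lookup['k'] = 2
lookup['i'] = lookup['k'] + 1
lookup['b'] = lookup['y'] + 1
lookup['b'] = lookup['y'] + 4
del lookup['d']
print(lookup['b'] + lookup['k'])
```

lookup['y'] = lookup['d']+3 = 4 → {'d': 1, 'k': 7, 's': 8, 'y': 4}
lookup['k'] = 2 → {'d': 1, 'k': 2, 's': 8, 'y': 4}
lookup['i'] = lookup['k']+1 = 3 → {'d': 1, 'k': 2, 's': 8, 'y': 4, 'i': 3}
lookup['b'] = lookup['y']+1 = 5 → {'d': 1, 'k': 2, 's': 8, 'y': 4, 'i': 3, 'b': 5}
lookup['b'] = lookup['y']+4 = 8 → {'d': 1, 'k': 2, 's': 8, 'y': 4, 'i': 3, 'b': 8}
del 'd' → {'k': 2, 's': 8, 'y': 4, 'i': 3, 'b': 8}
lookup['b']+lookup['k'] = 8+2 = 10

10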